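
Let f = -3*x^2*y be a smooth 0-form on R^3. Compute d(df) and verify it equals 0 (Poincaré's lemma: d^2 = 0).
d(df) = 0

Step 1: df = sum_i (∂f/∂x_i) dx_i = (-6*x*y) dx + (-3*x^2) dy + (0) dz.
Step 2: Apply d again. Using the 1-form formula, the coefficient of dx ∧ dy in d(df) is ∂^2 f/∂x ∂y - ∂^2 f/∂y ∂x = (-6*x) - (-6*x) = 0 (equality of mixed partials for smooth f).
Similarly for dx ∧ dz and dy ∧ dz — all coefficients vanish. So d(df) = 0.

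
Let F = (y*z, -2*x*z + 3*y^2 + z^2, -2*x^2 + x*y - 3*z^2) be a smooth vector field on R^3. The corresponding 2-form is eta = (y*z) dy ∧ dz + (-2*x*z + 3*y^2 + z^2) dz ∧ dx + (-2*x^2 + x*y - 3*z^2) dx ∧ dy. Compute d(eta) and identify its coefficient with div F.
d(eta) = (6*y - 6*z) dx ∧ dy ∧ dz; div F = 6*y - 6*z

For a 2-form in R^3 of the form above, applying d gives a 3-form with coefficient ∂P/∂x + ∂Q/∂y + ∂R/∂z:
  ∂P/∂x = 0
  ∂Q/∂y = 6*y
  ∂R/∂z = -6*z
Sum = 6*y - 6*z, which is exactly div F.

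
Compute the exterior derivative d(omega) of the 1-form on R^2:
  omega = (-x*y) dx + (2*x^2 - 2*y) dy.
d(omega) = (5*x) dx ∧ dy

For a 1-form omega = sum_i f_i dx_i, the exterior derivative is
  d(omega) = sum_{i < j} (∂f_j/∂x_i - ∂f_i/∂x_j) dx_i ∧ dx_j.
  coefficient of dx ∧ dy: ∂f_2/∂x - ∂f_1/∂y = ∂(2*x^2 - 2*y)/∂x - ∂(-x*y)/∂y = 5*x
Assembling: d(omega) = (5*x) dx ∧ dy.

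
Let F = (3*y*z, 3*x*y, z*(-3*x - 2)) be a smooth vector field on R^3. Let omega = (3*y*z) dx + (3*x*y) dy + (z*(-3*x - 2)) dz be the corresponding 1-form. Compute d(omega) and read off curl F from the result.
d(omega) = (0) dy ∧ dz + (3*y + 3*z) dz ∧ dx + (3*y - 3*z) dx ∧ dy; curl F = (0, 3*y + 3*z, 3*y - 3*z)

d omega = sum_{i<j} (∂f_j/∂x_i - ∂f_i/∂x_j) dx_i ∧ dx_j. Under the identification (dy ∧ dz, dz ∧ dx, dx ∧ dy) ↔ (e_x, e_y, e_z), the coefficients are exactly the components of curl F. Compute:
  ∂R/∂y - ∂Q/∂z = (0) - (0) = 0
  ∂P/∂z - ∂R/∂x = (3*y) - (-3*z) = 3*y + 3*z
  ∂Q/∂x - ∂P/∂y = (3*y) - (3*z) = 3*y - 3*z.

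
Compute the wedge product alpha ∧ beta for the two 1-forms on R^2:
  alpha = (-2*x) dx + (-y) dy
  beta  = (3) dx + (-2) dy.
alpha ∧ beta = (4*x + 3*y) dx ∧ dy

Distribute the wedge, using dx_i ∧ dx_j = -dx_j ∧ dx_i and dx_i ∧ dx_i = 0. For each pair (i, j) with i < j, the coefficient of dx_i ∧ dx_j in alpha ∧ beta is (alpha_i * beta_j - alpha_j * beta_i). Collecting: alpha ∧ beta = (4*x + 3*y) dx ∧ dy.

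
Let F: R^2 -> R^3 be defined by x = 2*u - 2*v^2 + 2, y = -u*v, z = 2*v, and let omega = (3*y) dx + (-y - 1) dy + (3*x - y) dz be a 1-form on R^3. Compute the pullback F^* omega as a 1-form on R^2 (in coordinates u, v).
F^* omega = (v*(-u*v - 6*u + 1)) du + (-u^2*v + 12*u*v^2 + 2*u*v + 13*u - 12*v^2 + 12) dv

Using F^*(f dg) = (f ∘ F) d(g ∘ F), substitute each coordinate x_i by F_i(u, v) in f_i, and replace dx_i by d F_i = (∂F_i/∂u) du + (∂F_i/∂v) dv.
  For the x component: f_1(F) = -3*u*v; d F_1 = (2) du + (-4*v) dv
  For the y component: f_2(F) = u*v - 1; d F_2 = (-v) du + (-u) dv
  For the z component: f_3(F) = u*v + 6*u - 6*v^2 + 6; d F_3 = (0) du + (2) dv
Combining and collecting du, dv coefficients:
  coeff of du: v*(-u*v - 6*u + 1)
  coeff of dv: -u^2*v + 12*u*v^2 + 2*u*v + 13*u - 12*v^2 + 12
F^* omega = (v*(-u*v - 6*u + 1)) du + (-u^2*v + 12*u*v^2 + 2*u*v + 13*u - 12*v^2 + 12) dv.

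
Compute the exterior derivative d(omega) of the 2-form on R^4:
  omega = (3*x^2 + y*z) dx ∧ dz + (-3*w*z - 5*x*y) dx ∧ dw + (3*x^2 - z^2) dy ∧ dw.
d(omega) = (-z) dx ∧ dy ∧ dz + (11*x) dx ∧ dy ∧ dw + (3*w) dx ∧ dz ∧ dw + (2*z) dy ∧ dz ∧ dw

For a 2-form omega = sum_{i<j} g_{ij} dx_i ∧ dx_j, the exterior derivative is
  d(omega) = sum_{i<j} d(g_{ij}) ∧ dx_i ∧ dx_j = sum_{i<j, k} (∂g_{ij}/∂x_k) dx_k ∧ dx_i ∧ dx_j.
Expand each term, using dx_k ∧ dx_i ∧ dx_j = sgn(permutation) dx_{(a)} ∧ dx_{(b)} ∧ dx_{(c)} with (a < b < c) sorted:
  d(3*x^2 + y*z) includes (∂/∂y)(3*x^2 + y*z) dy = (z) dy, which multiplied by dx ∧ dz gives (-z) dx ∧ dy ∧ dz
  d(-3*w*z - 5*x*y) includes (∂/∂y)(-3*w*z - 5*x*y) dy = (-5*x) dy, which multiplied by dx ∧ dw gives (5*x) dx ∧ dy ∧ dw
  d(-3*w*z - 5*x*y) includes (∂/∂z)(-3*w*z - 5*x*y) dz = (-3*w) dz, which multiplied by dx ∧ dw gives (3*w) dx ∧ dz ∧ dw
  d(3*x^2 - z^2) includes (∂/∂x)(3*x^2 - z^2) dx = (6*x) dx, which multiplied by dy ∧ dw gives (6*x) dx ∧ dy ∧ dw
  d(3*x^2 - z^2) includes (∂/∂z)(3*x^2 - z^2) dz = (-2*z) dz, which multiplied by dy ∧ dw gives (2*z) dy ∧ dz ∧ dw
Collecting like 3-forms: d(omega) = (-z) dx ∧ dy ∧ dz + (11*x) dx ∧ dy ∧ dw + (3*w) dx ∧ dz ∧ dw + (2*z) dy ∧ dz ∧ dw.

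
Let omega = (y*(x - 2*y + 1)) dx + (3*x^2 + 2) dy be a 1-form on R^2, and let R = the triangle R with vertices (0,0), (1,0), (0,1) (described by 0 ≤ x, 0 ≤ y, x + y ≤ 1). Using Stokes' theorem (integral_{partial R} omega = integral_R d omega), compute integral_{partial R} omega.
integral_(partial R) omega = 1

Stokes: integral_partial_R omega = integral_R d omega with d omega = (∂Q/∂x - ∂P/∂y) dx ∧ dy.
  ∂Q/∂x = 6*x
  ∂P/∂y = x - 4*y + 1
  integrand = ∂Q/∂x - ∂P/∂y = 5*x + 4*y - 1.
Integrating over R: integral_0^1 integral_0^{1-x} (5*x + 4*y - 1) dy dx = 1.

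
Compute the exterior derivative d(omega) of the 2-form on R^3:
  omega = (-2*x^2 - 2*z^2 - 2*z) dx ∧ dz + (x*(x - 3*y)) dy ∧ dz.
d(omega) = (2*x - 3*y) dx ∧ dy ∧ dz

For a 2-form omega = sum_{i<j} g_{ij} dx_i ∧ dx_j, the exterior derivative is
  d(omega) = sum_{i<j} d(g_{ij}) ∧ dx_i ∧ dx_j = sum_{i<j, k} (∂g_{ij}/∂x_k) dx_k ∧ dx_i ∧ dx_j.
Expand each term, using dx_k ∧ dx_i ∧ dx_j = sgn(permutation) dx_{(a)} ∧ dx_{(b)} ∧ dx_{(c)} with (a < b < c) sorted:
  d(x*(x - 3*y)) includes (∂/∂x)(x*(x - 3*y)) dx = (2*x - 3*y) dx, which multiplied by dy ∧ dz gives (2*x - 3*y) dx ∧ dy ∧ dz
Collecting like 3-forms: d(omega) = (2*x - 3*y) dx ∧ dy ∧ dz.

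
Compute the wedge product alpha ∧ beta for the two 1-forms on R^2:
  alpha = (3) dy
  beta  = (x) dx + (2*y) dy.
alpha ∧ beta = (-3*x) dx ∧ dy

Distribute the wedge, using dx_i ∧ dx_j = -dx_j ∧ dx_i and dx_i ∧ dx_i = 0. For each pair (i, j) with i < j, the coefficient of dx_i ∧ dx_j in alpha ∧ beta is (alpha_i * beta_j - alpha_j * beta_i). Collecting: alpha ∧ beta = (-3*x) dx ∧ dy.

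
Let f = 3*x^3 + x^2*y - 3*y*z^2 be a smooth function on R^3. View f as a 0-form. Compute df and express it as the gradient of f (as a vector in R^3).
df = (x*(9*x + 2*y)) dx + (x^2 - 3*z^2) dy + (-6*y*z) dz; grad f = (x*(9*x + 2*y), x^2 - 3*z^2, -6*y*z)

For a 0-form f, d f = (∂f/∂x) dx + (∂f/∂y) dy + (∂f/∂z) dz. The components of the vector representation are exactly the entries of grad f in Cartesian coordinates:
  ∂f/∂x = x*(9*x + 2*y)
  ∂f/∂y = x^2 - 3*z^2
  ∂f/∂z = -6*y*z.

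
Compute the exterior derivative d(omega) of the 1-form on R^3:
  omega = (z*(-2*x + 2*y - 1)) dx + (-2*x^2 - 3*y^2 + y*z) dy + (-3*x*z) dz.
d(omega) = (-4*x - 2*z) dx ∧ dy + (2*x - 2*y - 3*z + 1) dx ∧ dz + (-y) dy ∧ dz

For a 1-form omega = sum_i f_i dx_i, the exterior derivative is
  d(omega) = sum_{i < j} (∂f_j/∂x_i - ∂f_i/∂x_j) dx_i ∧ dx_j.
  coefficient of dx ∧ dy: ∂f_2/∂x - ∂f_1/∂y = ∂(-2*x^2 - 3*y^2 + y*z)/∂x - ∂(z*(-2*x + 2*y - 1))/∂y = -4*x - 2*z
  coefficient of dx ∧ dz: ∂f_3/∂x - ∂f_1/∂z = ∂(-3*x*z)/∂x - ∂(z*(-2*x + 2*y - 1))/∂z = 2*x - 2*y - 3*z + 1
  coefficient of dy ∧ dz: ∂f_3/∂y - ∂f_2/∂z = ∂(-3*x*z)/∂y - ∂(-2*x^2 - 3*y^2 + y*z)/∂z = -y
Assembling: d(omega) = (-4*x - 2*z) dx ∧ dy + (2*x - 2*y - 3*z + 1) dx ∧ dz + (-y) dy ∧ dz.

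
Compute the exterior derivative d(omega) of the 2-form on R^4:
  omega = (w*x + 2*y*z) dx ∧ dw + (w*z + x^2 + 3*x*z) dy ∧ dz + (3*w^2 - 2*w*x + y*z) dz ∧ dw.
d(omega) = (-2*z) dx ∧ dy ∧ dw + (-2*w - 2*y) dx ∧ dz ∧ dw + (2*x + 3*z) dx ∧ dy ∧ dz + (2*z) dy ∧ dz ∧ dw

For a 2-form omega = sum_{i<j} g_{ij} dx_i ∧ dx_j, the exterior derivative is
  d(omega) = sum_{i<j} d(g_{ij}) ∧ dx_i ∧ dx_j = sum_{i<j, k} (∂g_{ij}/∂x_k) dx_k ∧ dx_i ∧ dx_j.
Expand each term, using dx_k ∧ dx_i ∧ dx_j = sgn(permutation) dx_{(a)} ∧ dx_{(b)} ∧ dx_{(c)} with (a < b < c) sorted:
  d(w*x + 2*y*z) includes (∂/∂y)(w*x + 2*y*z) dy = (2*z) dy, which multiplied by dx ∧ dw gives (-2*z) dx ∧ dy ∧ dw
  d(w*x + 2*y*z) includes (∂/∂z)(w*x + 2*y*z) dz = (2*y) dz, which multiplied by dx ∧ dw gives (-2*y) dx ∧ dz ∧ dw
  d(w*z + x^2 + 3*x*z) includes (∂/∂x)(w*z + x^2 + 3*x*z) dx = (2*x + 3*z) dx, which multiplied by dy ∧ dz gives (2*x + 3*z) dx ∧ dy ∧ dz
  d(w*z + x^2 + 3*x*z) includes (∂/∂w)(w*z + x^2 + 3*x*z) dw = (z) dw, which multiplied by dy ∧ dz gives (z) dy ∧ dz ∧ dw
  d(3*w^2 - 2*w*x + y*z) includes (∂/∂x)(3*w^2 - 2*w*x + y*z) dx = (-2*w) dx, which multiplied by dz ∧ dw gives (-2*w) dx ∧ dz ∧ dw
  d(3*w^2 - 2*w*x + y*z) includes (∂/∂y)(3*w^2 - 2*w*x + y*z) dy = (z) dy, which multiplied by dz ∧ dw gives (z) dy ∧ dz ∧ dw
Collecting like 3-forms: d(omega) = (-2*z) dx ∧ dy ∧ dw + (-2*w - 2*y) dx ∧ dz ∧ dw + (2*x + 3*z) dx ∧ dy ∧ dz + (2*z) dy ∧ dz ∧ dw.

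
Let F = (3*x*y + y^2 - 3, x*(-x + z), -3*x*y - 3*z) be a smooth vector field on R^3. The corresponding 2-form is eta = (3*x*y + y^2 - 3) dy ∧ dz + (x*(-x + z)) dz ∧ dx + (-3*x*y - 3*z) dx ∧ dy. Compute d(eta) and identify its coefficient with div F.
d(eta) = (3*y - 3) dx ∧ dy ∧ dz; div F = 3*y - 3

For a 2-form in R^3 of the form above, applying d gives a 3-form with coefficient ∂P/∂x + ∂Q/∂y + ∂R/∂z:
  ∂P/∂x = 3*y
  ∂Q/∂y = 0
  ∂R/∂z = -3
Sum = 3*y - 3, which is exactly div F.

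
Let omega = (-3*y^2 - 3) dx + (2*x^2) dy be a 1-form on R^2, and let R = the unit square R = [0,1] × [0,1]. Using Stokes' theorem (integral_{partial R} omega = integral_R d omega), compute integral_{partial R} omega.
integral_(partial R) omega = 5

Stokes: integral_partial_R omega = integral_R d omega with d omega = (∂Q/∂x - ∂P/∂y) dx ∧ dy.
  ∂Q/∂x = 4*x
  ∂P/∂y = -6*y
  integrand = ∂Q/∂x - ∂P/∂y = 4*x + 6*y.
Integrating over R: integral_0^1 integral_0^1 (4*x + 6*y) dx dy = 5.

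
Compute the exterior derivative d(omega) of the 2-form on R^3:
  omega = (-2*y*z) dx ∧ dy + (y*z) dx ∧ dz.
d(omega) = (-2*y - z) dx ∧ dy ∧ dz

For a 2-form omega = sum_{i<j} g_{ij} dx_i ∧ dx_j, the exterior derivative is
  d(omega) = sum_{i<j} d(g_{ij}) ∧ dx_i ∧ dx_j = sum_{i<j, k} (∂g_{ij}/∂x_k) dx_k ∧ dx_i ∧ dx_j.
Expand each term, using dx_k ∧ dx_i ∧ dx_j = sgn(permutation) dx_{(a)} ∧ dx_{(b)} ∧ dx_{(c)} with (a < b < c) sorted:
  d(-2*y*z) includes (∂/∂z)(-2*y*z) dz = (-2*y) dz, which multiplied by dx ∧ dy gives (-2*y) dx ∧ dy ∧ dz
  d(y*z) includes (∂/∂y)(y*z) dy = (z) dy, which multiplied by dx ∧ dz gives (-z) dx ∧ dy ∧ dz
Collecting like 3-forms: d(omega) = (-2*y - z) dx ∧ dy ∧ dz.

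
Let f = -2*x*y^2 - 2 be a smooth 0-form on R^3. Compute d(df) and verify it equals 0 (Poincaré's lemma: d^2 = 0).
d(df) = 0

Step 1: df = sum_i (∂f/∂x_i) dx_i = (-2*y^2) dx + (-4*x*y) dy + (0) dz.
Step 2: Apply d again. Using the 1-form formula, the coefficient of dx ∧ dy in d(df) is ∂^2 f/∂x ∂y - ∂^2 f/∂y ∂x = (-4*y) - (-4*y) = 0 (equality of mixed partials for smooth f).
Similarly for dx ∧ dz and dy ∧ dz — all coefficients vanish. So d(df) = 0.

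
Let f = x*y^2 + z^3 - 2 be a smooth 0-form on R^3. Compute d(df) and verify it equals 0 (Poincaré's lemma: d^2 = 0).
d(df) = 0

Step 1: df = sum_i (∂f/∂x_i) dx_i = (y^2) dx + (2*x*y) dy + (3*z^2) dz.
Step 2: Apply d again. Using the 1-form formula, the coefficient of dx ∧ dy in d(df) is ∂^2 f/∂x ∂y - ∂^2 f/∂y ∂x = (2*y) - (2*y) = 0 (equality of mixed partials for smooth f).
Similarly for dx ∧ dz and dy ∧ dz — all coefficients vanish. So d(df) = 0.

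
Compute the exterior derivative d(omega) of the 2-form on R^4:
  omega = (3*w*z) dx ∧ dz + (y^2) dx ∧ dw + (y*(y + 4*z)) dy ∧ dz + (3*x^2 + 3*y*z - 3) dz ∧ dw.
d(omega) = (6*x + 3*z) dx ∧ dz ∧ dw + (-2*y) dx ∧ dy ∧ dw + (3*z) dy ∧ dz ∧ dw

For a 2-form omega = sum_{i<j} g_{ij} dx_i ∧ dx_j, the exterior derivative is
  d(omega) = sum_{i<j} d(g_{ij}) ∧ dx_i ∧ dx_j = sum_{i<j, k} (∂g_{ij}/∂x_k) dx_k ∧ dx_i ∧ dx_j.
Expand each term, using dx_k ∧ dx_i ∧ dx_j = sgn(permutation) dx_{(a)} ∧ dx_{(b)} ∧ dx_{(c)} with (a < b < c) sorted:
  d(3*w*z) includes (∂/∂w)(3*w*z) dw = (3*z) dw, which multiplied by dx ∧ dz gives (3*z) dx ∧ dz ∧ dw
  d(y^2) includes (∂/∂y)(y^2) dy = (2*y) dy, which multiplied by dx ∧ dw gives (-2*y) dx ∧ dy ∧ dw
  d(3*x^2 + 3*y*z - 3) includes (∂/∂x)(3*x^2 + 3*y*z - 3) dx = (6*x) dx, which multiplied by dz ∧ dw gives (6*x) dx ∧ dz ∧ dw
  d(3*x^2 + 3*y*z - 3) includes (∂/∂y)(3*x^2 + 3*y*z - 3) dy = (3*z) dy, which multiplied by dz ∧ dw gives (3*z) dy ∧ dz ∧ dw
Collecting like 3-forms: d(omega) = (6*x + 3*z) dx ∧ dz ∧ dw + (-2*y) dx ∧ dy ∧ dw + (3*z) dy ∧ dz ∧ dw.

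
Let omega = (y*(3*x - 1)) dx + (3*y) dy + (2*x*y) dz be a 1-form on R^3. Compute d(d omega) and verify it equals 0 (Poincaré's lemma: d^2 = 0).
d(d omega) = 0

Step 1: d omega = sum_{i<j} (∂f_j/∂x_i - ∂f_i/∂x_j) dx_i ∧ dx_j:
  coeff of dx ∧ dy: 1 - 3*x
  coeff of dx ∧ dz: 2*y
  coeff of dy ∧ dz: 2*x
Step 2: Apply d again to each 2-form coefficient. The only possible 3-form in R^3 is dx ∧ dy ∧ dz, with coefficient
  ∂(coeff of dy∧dz)/∂x - ∂(coeff of dx∧dz)/∂y + ∂(coeff of dx∧dy)/∂z
  = ∂/∂x (2*x) - ∂/∂y (2*y) + ∂/∂z (1 - 3*x).
Each of these terms simplifies to sums of mixed partials that cancel in pairs. The result is 0 (by equality of mixed partials for smooth functions — Schwarz / Clairaut).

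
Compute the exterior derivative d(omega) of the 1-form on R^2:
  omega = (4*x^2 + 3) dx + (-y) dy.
d(omega) = 0

For a 1-form omega = sum_i f_i dx_i, the exterior derivative is
  d(omega) = sum_{i < j} (∂f_j/∂x_i - ∂f_i/∂x_j) dx_i ∧ dx_j.

Assembling: d(omega) = 0.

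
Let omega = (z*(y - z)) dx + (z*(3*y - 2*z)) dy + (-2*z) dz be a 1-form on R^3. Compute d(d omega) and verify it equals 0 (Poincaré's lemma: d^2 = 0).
d(d omega) = 0

Step 1: d omega = sum_{i<j} (∂f_j/∂x_i - ∂f_i/∂x_j) dx_i ∧ dx_j:
  coeff of dx ∧ dy: -z
  coeff of dx ∧ dz: -y + 2*z
  coeff of dy ∧ dz: -3*y + 4*z
Step 2: Apply d again to each 2-form coefficient. The only possible 3-form in R^3 is dx ∧ dy ∧ dz, with coefficient
  ∂(coeff of dy∧dz)/∂x - ∂(coeff of dx∧dz)/∂y + ∂(coeff of dx∧dy)/∂z
  = ∂/∂x (-3*y + 4*z) - ∂/∂y (-y + 2*z) + ∂/∂z (-z).
Each of these terms simplifies to sums of mixed partials that cancel in pairs. The result is 0 (by equality of mixed partials for smooth functions — Schwarz / Clairaut).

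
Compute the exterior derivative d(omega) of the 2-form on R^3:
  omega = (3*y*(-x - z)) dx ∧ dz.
d(omega) = (3*x + 3*z) dx ∧ dy ∧ dz

For a 2-form omega = sum_{i<j} g_{ij} dx_i ∧ dx_j, the exterior derivative is
  d(omega) = sum_{i<j} d(g_{ij}) ∧ dx_i ∧ dx_j = sum_{i<j, k} (∂g_{ij}/∂x_k) dx_k ∧ dx_i ∧ dx_j.
Expand each term, using dx_k ∧ dx_i ∧ dx_j = sgn(permutation) dx_{(a)} ∧ dx_{(b)} ∧ dx_{(c)} with (a < b < c) sorted:
  d(3*y*(-x - z)) includes (∂/∂y)(3*y*(-x - z)) dy = (-3*x - 3*z) dy, which multiplied by dx ∧ dz gives (3*x + 3*z) dx ∧ dy ∧ dz
Collecting like 3-forms: d(omega) = (3*x + 3*z) dx ∧ dy ∧ dz.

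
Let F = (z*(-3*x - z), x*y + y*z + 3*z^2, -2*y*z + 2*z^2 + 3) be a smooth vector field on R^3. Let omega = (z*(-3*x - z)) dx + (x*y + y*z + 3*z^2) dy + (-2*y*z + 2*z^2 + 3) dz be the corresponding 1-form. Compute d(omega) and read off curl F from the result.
d(omega) = (-y - 8*z) dy ∧ dz + (-3*x - 2*z) dz ∧ dx + (y) dx ∧ dy; curl F = (-y - 8*z, -3*x - 2*z, y)

d omega = sum_{i<j} (∂f_j/∂x_i - ∂f_i/∂x_j) dx_i ∧ dx_j. Under the identification (dy ∧ dz, dz ∧ dx, dx ∧ dy) ↔ (e_x, e_y, e_z), the coefficients are exactly the components of curl F. Compute:
  ∂R/∂y - ∂Q/∂z = (-2*z) - (y + 6*z) = -y - 8*z
  ∂P/∂z - ∂R/∂x = (-3*x - 2*z) - (0) = -3*x - 2*z
  ∂Q/∂x - ∂P/∂y = (y) - (0) = y.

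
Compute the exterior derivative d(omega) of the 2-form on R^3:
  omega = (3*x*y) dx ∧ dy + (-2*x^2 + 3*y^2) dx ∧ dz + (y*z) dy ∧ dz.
d(omega) = (-6*y) dx ∧ dy ∧ dz

For a 2-form omega = sum_{i<j} g_{ij} dx_i ∧ dx_j, the exterior derivative is
  d(omega) = sum_{i<j} d(g_{ij}) ∧ dx_i ∧ dx_j = sum_{i<j, k} (∂g_{ij}/∂x_k) dx_k ∧ dx_i ∧ dx_j.
Expand each term, using dx_k ∧ dx_i ∧ dx_j = sgn(permutation) dx_{(a)} ∧ dx_{(b)} ∧ dx_{(c)} with (a < b < c) sorted:
  d(-2*x^2 + 3*y^2) includes (∂/∂y)(-2*x^2 + 3*y^2) dy = (6*y) dy, which multiplied by dx ∧ dz gives (-6*y) dx ∧ dy ∧ dz
Collecting like 3-forms: d(omega) = (-6*y) dx ∧ dy ∧ dz.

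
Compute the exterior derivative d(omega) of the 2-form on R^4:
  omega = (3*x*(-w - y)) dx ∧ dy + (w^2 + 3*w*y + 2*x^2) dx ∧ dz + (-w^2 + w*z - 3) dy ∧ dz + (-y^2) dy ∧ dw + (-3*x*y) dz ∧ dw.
d(omega) = (-3*x) dx ∧ dy ∧ dw + (-3*w) dx ∧ dy ∧ dz + (2*w) dx ∧ dz ∧ dw + (-2*w - 3*x + z) dy ∧ dz ∧ dw

For a 2-form omega = sum_{i<j} g_{ij} dx_i ∧ dx_j, the exterior derivative is
  d(omega) = sum_{i<j} d(g_{ij}) ∧ dx_i ∧ dx_j = sum_{i<j, k} (∂g_{ij}/∂x_k) dx_k ∧ dx_i ∧ dx_j.
Expand each term, using dx_k ∧ dx_i ∧ dx_j = sgn(permutation) dx_{(a)} ∧ dx_{(b)} ∧ dx_{(c)} with (a < b < c) sorted:
  d(3*x*(-w - y)) includes (∂/∂w)(3*x*(-w - y)) dw = (-3*x) dw, which multiplied by dx ∧ dy gives (-3*x) dx ∧ dy ∧ dw
  d(w^2 + 3*w*y + 2*x^2) includes (∂/∂y)(w^2 + 3*w*y + 2*x^2) dy = (3*w) dy, which multiplied by dx ∧ dz gives (-3*w) dx ∧ dy ∧ dz
  d(w^2 + 3*w*y + 2*x^2) includes (∂/∂w)(w^2 + 3*w*y + 2*x^2) dw = (2*w + 3*y) dw, which multiplied by dx ∧ dz gives (2*w + 3*y) dx ∧ dz ∧ dw
  d(-w^2 + w*z - 3) includes (∂/∂w)(-w^2 + w*z - 3) dw = (-2*w + z) dw, which multiplied by dy ∧ dz gives (-2*w + z) dy ∧ dz ∧ dw
  d(-3*x*y) includes (∂/∂x)(-3*x*y) dx = (-3*y) dx, which multiplied by dz ∧ dw gives (-3*y) dx ∧ dz ∧ dw
  d(-3*x*y) includes (∂/∂y)(-3*x*y) dy = (-3*x) dy, which multiplied by dz ∧ dw gives (-3*x) dy ∧ dz ∧ dw
Collecting like 3-forms: d(omega) = (-3*x) dx ∧ dy ∧ dw + (-3*w) dx ∧ dy ∧ dz + (2*w) dx ∧ dz ∧ dw + (-2*w - 3*x + z) dy ∧ dz ∧ dw.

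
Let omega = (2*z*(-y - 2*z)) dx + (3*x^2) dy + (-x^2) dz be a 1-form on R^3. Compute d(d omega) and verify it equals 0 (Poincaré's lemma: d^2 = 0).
d(d omega) = 0

Step 1: d omega = sum_{i<j} (∂f_j/∂x_i - ∂f_i/∂x_j) dx_i ∧ dx_j:
  coeff of dx ∧ dy: 6*x + 2*z
  coeff of dx ∧ dz: -2*x + 2*y + 8*z
  coeff of dy ∧ dz: 0
Step 2: Apply d again to each 2-form coefficient. The only possible 3-form in R^3 is dx ∧ dy ∧ dz, with coefficient
  ∂(coeff of dy∧dz)/∂x - ∂(coeff of dx∧dz)/∂y + ∂(coeff of dx∧dy)/∂z
  = ∂/∂x (0) - ∂/∂y (-2*x + 2*y + 8*z) + ∂/∂z (6*x + 2*z).
Each of these terms simplifies to sums of mixed partials that cancel in pairs. The result is 0 (by equality of mixed partials for smooth functions — Schwarz / Clairaut).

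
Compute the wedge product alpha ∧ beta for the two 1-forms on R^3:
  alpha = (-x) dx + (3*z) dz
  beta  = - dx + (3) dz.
alpha ∧ beta = (-3*x + 3*z) dx ∧ dz

Distribute the wedge, using dx_i ∧ dx_j = -dx_j ∧ dx_i and dx_i ∧ dx_i = 0. For each pair (i, j) with i < j, the coefficient of dx_i ∧ dx_j in alpha ∧ beta is (alpha_i * beta_j - alpha_j * beta_i). Collecting: alpha ∧ beta = (-3*x + 3*z) dx ∧ dz.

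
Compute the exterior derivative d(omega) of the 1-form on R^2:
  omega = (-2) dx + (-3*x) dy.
d(omega) = (-3) dx ∧ dy

For a 1-form omega = sum_i f_i dx_i, the exterior derivative is
  d(omega) = sum_{i < j} (∂f_j/∂x_i - ∂f_i/∂x_j) dx_i ∧ dx_j.
  coefficient of dx ∧ dy: ∂f_2/∂x - ∂f_1/∂y = ∂(-3*x)/∂x - ∂(-2)/∂y = -3
Assembling: d(omega) = (-3) dx ∧ dy.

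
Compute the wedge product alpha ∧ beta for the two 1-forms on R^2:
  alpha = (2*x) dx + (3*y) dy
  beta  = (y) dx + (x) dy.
alpha ∧ beta = (2*x^2 - 3*y^2) dx ∧ dy

Distribute the wedge, using dx_i ∧ dx_j = -dx_j ∧ dx_i and dx_i ∧ dx_i = 0. For each pair (i, j) with i < j, the coefficient of dx_i ∧ dx_j in alpha ∧ beta is (alpha_i * beta_j - alpha_j * beta_i). Collecting: alpha ∧ beta = (2*x^2 - 3*y^2) dx ∧ dy.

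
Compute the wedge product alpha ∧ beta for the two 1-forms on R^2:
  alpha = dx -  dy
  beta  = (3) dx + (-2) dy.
alpha ∧ beta = (1) dx ∧ dy

Distribute the wedge, using dx_i ∧ dx_j = -dx_j ∧ dx_i and dx_i ∧ dx_i = 0. For each pair (i, j) with i < j, the coefficient of dx_i ∧ dx_j in alpha ∧ beta is (alpha_i * beta_j - alpha_j * beta_i). Collecting: alpha ∧ beta = (1) dx ∧ dy.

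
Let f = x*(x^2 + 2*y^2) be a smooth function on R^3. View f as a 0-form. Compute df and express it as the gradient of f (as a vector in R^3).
df = (3*x^2 + 2*y^2) dx + (4*x*y) dy + (0) dz; grad f = (3*x^2 + 2*y^2, 4*x*y, 0)

For a 0-form f, d f = (∂f/∂x) dx + (∂f/∂y) dy + (∂f/∂z) dz. The components of the vector representation are exactly the entries of grad f in Cartesian coordinates:
  ∂f/∂x = 3*x^2 + 2*y^2
  ∂f/∂y = 4*x*y
  ∂f/∂z = 0.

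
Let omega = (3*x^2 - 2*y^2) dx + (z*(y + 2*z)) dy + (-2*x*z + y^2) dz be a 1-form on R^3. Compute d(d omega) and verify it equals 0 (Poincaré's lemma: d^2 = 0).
d(d omega) = 0

Step 1: d omega = sum_{i<j} (∂f_j/∂x_i - ∂f_i/∂x_j) dx_i ∧ dx_j:
  coeff of dx ∧ dy: 4*y
  coeff of dx ∧ dz: -2*z
  coeff of dy ∧ dz: y - 4*z
Step 2: Apply d again to each 2-form coefficient. The only possible 3-form in R^3 is dx ∧ dy ∧ dz, with coefficient
  ∂(coeff of dy∧dz)/∂x - ∂(coeff of dx∧dz)/∂y + ∂(coeff of dx∧dy)/∂z
  = ∂/∂x (y - 4*z) - ∂/∂y (-2*z) + ∂/∂z (4*y).
Each of these terms simplifies to sums of mixed partials that cancel in pairs. The result is 0 (by equality of mixed partials for smooth functions — Schwarz / Clairaut).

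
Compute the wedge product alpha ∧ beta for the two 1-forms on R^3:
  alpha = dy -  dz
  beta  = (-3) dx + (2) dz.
alpha ∧ beta = (3) dx ∧ dy + (2) dy ∧ dz + (-3) dx ∧ dz

Distribute the wedge, using dx_i ∧ dx_j = -dx_j ∧ dx_i and dx_i ∧ dx_i = 0. For each pair (i, j) with i < j, the coefficient of dx_i ∧ dx_j in alpha ∧ beta is (alpha_i * beta_j - alpha_j * beta_i). Collecting: alpha ∧ beta = (3) dx ∧ dy + (2) dy ∧ dz + (-3) dx ∧ dz.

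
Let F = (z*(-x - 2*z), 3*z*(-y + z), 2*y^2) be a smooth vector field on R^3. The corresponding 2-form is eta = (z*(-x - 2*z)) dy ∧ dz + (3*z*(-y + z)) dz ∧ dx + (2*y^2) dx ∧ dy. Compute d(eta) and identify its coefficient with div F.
d(eta) = (-4*z) dx ∧ dy ∧ dz; div F = -4*z

For a 2-form in R^3 of the form above, applying d gives a 3-form with coefficient ∂P/∂x + ∂Q/∂y + ∂R/∂z:
  ∂P/∂x = -z
  ∂Q/∂y = -3*z
  ∂R/∂z = 0
Sum = -4*z, which is exactly div F.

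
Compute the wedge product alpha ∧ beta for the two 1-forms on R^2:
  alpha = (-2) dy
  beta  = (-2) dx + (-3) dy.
alpha ∧ beta = (-4) dx ∧ dy

Distribute the wedge, using dx_i ∧ dx_j = -dx_j ∧ dx_i and dx_i ∧ dx_i = 0. For each pair (i, j) with i < j, the coefficient of dx_i ∧ dx_j in alpha ∧ beta is (alpha_i * beta_j - alpha_j * beta_i). Collecting: alpha ∧ beta = (-4) dx ∧ dy.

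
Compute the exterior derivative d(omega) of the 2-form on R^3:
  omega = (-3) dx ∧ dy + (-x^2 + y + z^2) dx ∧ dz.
d(omega) = (-1) dx ∧ dy ∧ dz

For a 2-form omega = sum_{i<j} g_{ij} dx_i ∧ dx_j, the exterior derivative is
  d(omega) = sum_{i<j} d(g_{ij}) ∧ dx_i ∧ dx_j = sum_{i<j, k} (∂g_{ij}/∂x_k) dx_k ∧ dx_i ∧ dx_j.
Expand each term, using dx_k ∧ dx_i ∧ dx_j = sgn(permutation) dx_{(a)} ∧ dx_{(b)} ∧ dx_{(c)} with (a < b < c) sorted:
  d(-x^2 + y + z^2) includes (∂/∂y)(-x^2 + y + z^2) dy = (1) dy, which multiplied by dx ∧ dz gives (-1) dx ∧ dy ∧ dz
Collecting like 3-forms: d(omega) = (-1) dx ∧ dy ∧ dz.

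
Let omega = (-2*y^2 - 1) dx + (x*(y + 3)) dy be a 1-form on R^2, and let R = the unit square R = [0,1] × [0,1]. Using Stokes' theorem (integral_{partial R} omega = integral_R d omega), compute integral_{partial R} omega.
integral_(partial R) omega = 11/2

Stokes: integral_partial_R omega = integral_R d omega with d omega = (∂Q/∂x - ∂P/∂y) dx ∧ dy.
  ∂Q/∂x = y + 3
  ∂P/∂y = -4*y
  integrand = ∂Q/∂x - ∂P/∂y = 5*y + 3.
Integrating over R: integral_0^1 integral_0^1 (5*y + 3) dx dy = 11/2.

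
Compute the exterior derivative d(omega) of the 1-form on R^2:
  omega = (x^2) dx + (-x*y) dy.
d(omega) = (-y) dx ∧ dy

For a 1-form omega = sum_i f_i dx_i, the exterior derivative is
  d(omega) = sum_{i < j} (∂f_j/∂x_i - ∂f_i/∂x_j) dx_i ∧ dx_j.
  coefficient of dx ∧ dy: ∂f_2/∂x - ∂f_1/∂y = ∂(-x*y)/∂x - ∂(x^2)/∂y = -y
Assembling: d(omega) = (-y) dx ∧ dy.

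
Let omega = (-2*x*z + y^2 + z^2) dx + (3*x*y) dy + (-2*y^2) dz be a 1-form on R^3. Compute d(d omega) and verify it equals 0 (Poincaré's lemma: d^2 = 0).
d(d omega) = 0

Step 1: d omega = sum_{i<j} (∂f_j/∂x_i - ∂f_i/∂x_j) dx_i ∧ dx_j:
  coeff of dx ∧ dy: y
  coeff of dx ∧ dz: 2*x - 2*z
  coeff of dy ∧ dz: -4*y
Step 2: Apply d again to each 2-form coefficient. The only possible 3-form in R^3 is dx ∧ dy ∧ dz, with coefficient
  ∂(coeff of dy∧dz)/∂x - ∂(coeff of dx∧dz)/∂y + ∂(coeff of dx∧dy)/∂z
  = ∂/∂x (-4*y) - ∂/∂y (2*x - 2*z) + ∂/∂z (y).
Each of these terms simplifies to sums of mixed partials that cancel in pairs. The result is 0 (by equality of mixed partials for smooth functions — Schwarz / Clairaut).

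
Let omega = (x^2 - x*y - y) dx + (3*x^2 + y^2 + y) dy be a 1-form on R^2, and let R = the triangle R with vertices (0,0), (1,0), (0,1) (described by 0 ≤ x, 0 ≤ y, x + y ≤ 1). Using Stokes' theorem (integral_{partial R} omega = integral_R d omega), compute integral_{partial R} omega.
integral_(partial R) omega = 5/3

Stokes: integral_partial_R omega = integral_R d omega with d omega = (∂Q/∂x - ∂P/∂y) dx ∧ dy.
  ∂Q/∂x = 6*x
  ∂P/∂y = -x - 1
  integrand = ∂Q/∂x - ∂P/∂y = 7*x + 1.
Integrating over R: integral_0^1 integral_0^{1-x} (7*x + 1) dy dx = 5/3.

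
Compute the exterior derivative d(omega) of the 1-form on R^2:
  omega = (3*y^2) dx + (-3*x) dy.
d(omega) = (-6*y - 3) dx ∧ dy

For a 1-form omega = sum_i f_i dx_i, the exterior derivative is
  d(omega) = sum_{i < j} (∂f_j/∂x_i - ∂f_i/∂x_j) dx_i ∧ dx_j.
  coefficient of dx ∧ dy: ∂f_2/∂x - ∂f_1/∂y = ∂(-3*x)/∂x - ∂(3*y^2)/∂y = -6*y - 3
Assembling: d(omega) = (-6*y - 3) dx ∧ dy.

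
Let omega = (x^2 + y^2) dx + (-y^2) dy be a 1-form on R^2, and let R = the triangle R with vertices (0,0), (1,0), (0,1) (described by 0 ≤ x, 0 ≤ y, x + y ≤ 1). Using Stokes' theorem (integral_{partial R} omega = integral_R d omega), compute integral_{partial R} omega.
integral_(partial R) omega = -1/3

Stokes: integral_partial_R omega = integral_R d omega with d omega = (∂Q/∂x - ∂P/∂y) dx ∧ dy.
  ∂Q/∂x = 0
  ∂P/∂y = 2*y
  integrand = ∂Q/∂x - ∂P/∂y = -2*y.
Integrating over R: integral_0^1 integral_0^{1-x} (-2*y) dy dx = -1/3.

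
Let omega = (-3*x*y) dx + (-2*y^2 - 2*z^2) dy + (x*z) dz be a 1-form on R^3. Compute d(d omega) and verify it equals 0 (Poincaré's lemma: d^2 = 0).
d(d omega) = 0

Step 1: d omega = sum_{i<j} (∂f_j/∂x_i - ∂f_i/∂x_j) dx_i ∧ dx_j:
  coeff of dx ∧ dy: 3*x
  coeff of dx ∧ dz: z
  coeff of dy ∧ dz: 4*z
Step 2: Apply d again to each 2-form coefficient. The only possible 3-form in R^3 is dx ∧ dy ∧ dz, with coefficient
  ∂(coeff of dy∧dz)/∂x - ∂(coeff of dx∧dz)/∂y + ∂(coeff of dx∧dy)/∂z
  = ∂/∂x (4*z) - ∂/∂y (z) + ∂/∂z (3*x).
Each of these terms simplifies to sums of mixed partials that cancel in pairs. The result is 0 (by equality of mixed partials for smooth functions — Schwarz / Clairaut).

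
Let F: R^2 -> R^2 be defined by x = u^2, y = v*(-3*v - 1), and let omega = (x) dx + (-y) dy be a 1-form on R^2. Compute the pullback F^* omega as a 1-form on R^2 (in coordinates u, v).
F^* omega = (2*u^3) du + (v*(-18*v^2 - 9*v - 1)) dv

Using F^*(f dg) = (f ∘ F) d(g ∘ F), substitute each coordinate x_i by F_i(u, v) in f_i, and replace dx_i by d F_i = (∂F_i/∂u) du + (∂F_i/∂v) dv.
  For the x component: f_1(F) = u^2; d F_1 = (2*u) du + (0) dv
  For the y component: f_2(F) = v*(3*v + 1); d F_2 = (0) du + (-6*v - 1) dv
Combining and collecting du, dv coefficients:
  coeff of du: 2*u^3
  coeff of dv: v*(-18*v^2 - 9*v - 1)
F^* omega = (2*u^3) du + (v*(-18*v^2 - 9*v - 1)) dv.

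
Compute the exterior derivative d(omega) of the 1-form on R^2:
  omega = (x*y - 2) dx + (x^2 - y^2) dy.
d(omega) = (x) dx ∧ dy

For a 1-form omega = sum_i f_i dx_i, the exterior derivative is
  d(omega) = sum_{i < j} (∂f_j/∂x_i - ∂f_i/∂x_j) dx_i ∧ dx_j.
  coefficient of dx ∧ dy: ∂f_2/∂x - ∂f_1/∂y = ∂(x^2 - y^2)/∂x - ∂(x*y - 2)/∂y = x
Assembling: d(omega) = (x) dx ∧ dy.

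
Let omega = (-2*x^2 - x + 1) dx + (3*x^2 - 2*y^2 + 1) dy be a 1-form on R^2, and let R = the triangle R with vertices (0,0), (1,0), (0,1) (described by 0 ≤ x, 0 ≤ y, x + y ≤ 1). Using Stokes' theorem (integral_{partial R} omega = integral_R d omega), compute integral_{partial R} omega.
integral_(partial R) omega = 1

Stokes: integral_partial_R omega = integral_R d omega with d omega = (∂Q/∂x - ∂P/∂y) dx ∧ dy.
  ∂Q/∂x = 6*x
  ∂P/∂y = 0
  integrand = ∂Q/∂x - ∂P/∂y = 6*x.
Integrating over R: integral_0^1 integral_0^{1-x} (6*x) dy dx = 1.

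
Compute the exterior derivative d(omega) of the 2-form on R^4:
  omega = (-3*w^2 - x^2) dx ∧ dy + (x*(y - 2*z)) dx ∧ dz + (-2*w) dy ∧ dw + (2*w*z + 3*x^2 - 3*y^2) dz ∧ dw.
d(omega) = (-6*w) dx ∧ dy ∧ dw + (-x) dx ∧ dy ∧ dz + (6*x) dx ∧ dz ∧ dw + (-6*y) dy ∧ dz ∧ dw

For a 2-form omega = sum_{i<j} g_{ij} dx_i ∧ dx_j, the exterior derivative is
  d(omega) = sum_{i<j} d(g_{ij}) ∧ dx_i ∧ dx_j = sum_{i<j, k} (∂g_{ij}/∂x_k) dx_k ∧ dx_i ∧ dx_j.
Expand each term, using dx_k ∧ dx_i ∧ dx_j = sgn(permutation) dx_{(a)} ∧ dx_{(b)} ∧ dx_{(c)} with (a < b < c) sorted:
  d(-3*w^2 - x^2) includes (∂/∂w)(-3*w^2 - x^2) dw = (-6*w) dw, which multiplied by dx ∧ dy gives (-6*w) dx ∧ dy ∧ dw
  d(x*(y - 2*z)) includes (∂/∂y)(x*(y - 2*z)) dy = (x) dy, which multiplied by dx ∧ dz gives (-x) dx ∧ dy ∧ dz
  d(2*w*z + 3*x^2 - 3*y^2) includes (∂/∂x)(2*w*z + 3*x^2 - 3*y^2) dx = (6*x) dx, which multiplied by dz ∧ dw gives (6*x) dx ∧ dz ∧ dw
  d(2*w*z + 3*x^2 - 3*y^2) includes (∂/∂y)(2*w*z + 3*x^2 - 3*y^2) dy = (-6*y) dy, which multiplied by dz ∧ dw gives (-6*y) dy ∧ dz ∧ dw
Collecting like 3-forms: d(omega) = (-6*w) dx ∧ dy ∧ dw + (-x) dx ∧ dy ∧ dz + (6*x) dx ∧ dz ∧ dw + (-6*y) dy ∧ dz ∧ dw.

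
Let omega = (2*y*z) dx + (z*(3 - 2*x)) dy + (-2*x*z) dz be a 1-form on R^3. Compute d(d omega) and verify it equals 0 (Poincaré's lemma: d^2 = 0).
d(d omega) = 0

Step 1: d omega = sum_{i<j} (∂f_j/∂x_i - ∂f_i/∂x_j) dx_i ∧ dx_j:
  coeff of dx ∧ dy: -4*z
  coeff of dx ∧ dz: -2*y - 2*z
  coeff of dy ∧ dz: 2*x - 3
Step 2: Apply d again to each 2-form coefficient. The only possible 3-form in R^3 is dx ∧ dy ∧ dz, with coefficient
  ∂(coeff of dy∧dz)/∂x - ∂(coeff of dx∧dz)/∂y + ∂(coeff of dx∧dy)/∂z
  = ∂/∂x (2*x - 3) - ∂/∂y (-2*y - 2*z) + ∂/∂z (-4*z).
Each of these terms simplifies to sums of mixed partials that cancel in pairs. The result is 0 (by equality of mixed partials for smooth functions — Schwarz / Clairaut).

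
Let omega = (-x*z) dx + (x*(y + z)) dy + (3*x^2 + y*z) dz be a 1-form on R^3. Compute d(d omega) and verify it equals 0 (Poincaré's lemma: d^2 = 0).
d(d omega) = 0

Step 1: d omega = sum_{i<j} (∂f_j/∂x_i - ∂f_i/∂x_j) dx_i ∧ dx_j:
  coeff of dx ∧ dy: y + z
  coeff of dx ∧ dz: 7*x
  coeff of dy ∧ dz: -x + z
Step 2: Apply d again to each 2-form coefficient. The only possible 3-form in R^3 is dx ∧ dy ∧ dz, with coefficient
  ∂(coeff of dy∧dz)/∂x - ∂(coeff of dx∧dz)/∂y + ∂(coeff of dx∧dy)/∂z
  = ∂/∂x (-x + z) - ∂/∂y (7*x) + ∂/∂z (y + z).
Each of these terms simplifies to sums of mixed partials that cancel in pairs. The result is 0 (by equality of mixed partials for smooth functions — Schwarz / Clairaut).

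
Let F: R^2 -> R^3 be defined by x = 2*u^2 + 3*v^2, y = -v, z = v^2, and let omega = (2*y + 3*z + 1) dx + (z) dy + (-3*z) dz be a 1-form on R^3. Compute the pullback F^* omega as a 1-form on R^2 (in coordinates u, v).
F^* omega = (4*u*(3*v^2 - 2*v + 1)) du + (v*(12*v^2 - 13*v + 6)) dv

Using F^*(f dg) = (f ∘ F) d(g ∘ F), substitute each coordinate x_i by F_i(u, v) in f_i, and replace dx_i by d F_i = (∂F_i/∂u) du + (∂F_i/∂v) dv.
  For the x component: f_1(F) = 3*v^2 - 2*v + 1; d F_1 = (4*u) du + (6*v) dv
  For the y component: f_2(F) = v^2; d F_2 = (0) du + (-1) dv
  For the z component: f_3(F) = -3*v^2; d F_3 = (0) du + (2*v) dv
Combining and collecting du, dv coefficients:
  coeff of du: 4*u*(3*v^2 - 2*v + 1)
  coeff of dv: v*(12*v^2 - 13*v + 6)
F^* omega = (4*u*(3*v^2 - 2*v + 1)) du + (v*(12*v^2 - 13*v + 6)) dv.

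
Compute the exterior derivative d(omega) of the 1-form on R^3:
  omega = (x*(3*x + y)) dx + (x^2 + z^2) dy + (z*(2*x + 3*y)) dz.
d(omega) = (x) dx ∧ dy + (2*z) dx ∧ dz + (z) dy ∧ dz

For a 1-form omega = sum_i f_i dx_i, the exterior derivative is
  d(omega) = sum_{i < j} (∂f_j/∂x_i - ∂f_i/∂x_j) dx_i ∧ dx_j.
  coefficient of dx ∧ dy: ∂f_2/∂x - ∂f_1/∂y = ∂(x^2 + z^2)/∂x - ∂(x*(3*x + y))/∂y = x
  coefficient of dx ∧ dz: ∂f_3/∂x - ∂f_1/∂z = ∂(z*(2*x + 3*y))/∂x - ∂(x*(3*x + y))/∂z = 2*z
  coefficient of dy ∧ dz: ∂f_3/∂y - ∂f_2/∂z = ∂(z*(2*x + 3*y))/∂y - ∂(x^2 + z^2)/∂z = z
Assembling: d(omega) = (x) dx ∧ dy + (2*z) dx ∧ dz + (z) dy ∧ dz.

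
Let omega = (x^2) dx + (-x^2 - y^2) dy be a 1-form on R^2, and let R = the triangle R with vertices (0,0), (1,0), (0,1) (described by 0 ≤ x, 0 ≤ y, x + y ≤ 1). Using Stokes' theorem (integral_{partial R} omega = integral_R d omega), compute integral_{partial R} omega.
integral_(partial R) omega = -1/3

Stokes: integral_partial_R omega = integral_R d omega with d omega = (∂Q/∂x - ∂P/∂y) dx ∧ dy.
  ∂Q/∂x = -2*x
  ∂P/∂y = 0
  integrand = ∂Q/∂x - ∂P/∂y = -2*x.
Integrating over R: integral_0^1 integral_0^{1-x} (-2*x) dy dx = -1/3.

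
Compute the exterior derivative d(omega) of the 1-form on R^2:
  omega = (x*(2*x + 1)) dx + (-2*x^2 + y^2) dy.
d(omega) = (-4*x) dx ∧ dy

For a 1-form omega = sum_i f_i dx_i, the exterior derivative is
  d(omega) = sum_{i < j} (∂f_j/∂x_i - ∂f_i/∂x_j) dx_i ∧ dx_j.
  coefficient of dx ∧ dy: ∂f_2/∂x - ∂f_1/∂y = ∂(-2*x^2 + y^2)/∂x - ∂(x*(2*x + 1))/∂y = -4*x
Assembling: d(omega) = (-4*x) dx ∧ dy.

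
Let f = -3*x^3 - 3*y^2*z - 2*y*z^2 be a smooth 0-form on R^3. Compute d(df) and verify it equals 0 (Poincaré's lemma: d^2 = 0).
d(df) = 0

Step 1: df = sum_i (∂f/∂x_i) dx_i = (-9*x^2) dx + (2*z*(-3*y - z)) dy + (y*(-3*y - 4*z)) dz.
Step 2: Apply d again. Using the 1-form formula, the coefficient of dx ∧ dy in d(df) is ∂^2 f/∂x ∂y - ∂^2 f/∂y ∂x = (0) - (0) = 0 (equality of mixed partials for smooth f).
Similarly for dx ∧ dz and dy ∧ dz — all coefficients vanish. So d(df) = 0.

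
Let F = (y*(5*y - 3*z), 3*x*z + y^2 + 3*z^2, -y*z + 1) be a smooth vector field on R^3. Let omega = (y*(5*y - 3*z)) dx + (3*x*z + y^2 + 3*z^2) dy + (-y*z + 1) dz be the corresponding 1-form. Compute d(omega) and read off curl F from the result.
d(omega) = (-3*x - 7*z) dy ∧ dz + (-3*y) dz ∧ dx + (-10*y + 6*z) dx ∧ dy; curl F = (-3*x - 7*z, -3*y, -10*y + 6*z)

d omega = sum_{i<j} (∂f_j/∂x_i - ∂f_i/∂x_j) dx_i ∧ dx_j. Under the identification (dy ∧ dz, dz ∧ dx, dx ∧ dy) ↔ (e_x, e_y, e_z), the coefficients are exactly the components of curl F. Compute:
  ∂R/∂y - ∂Q/∂z = (-z) - (3*x + 6*z) = -3*x - 7*z
  ∂P/∂z - ∂R/∂x = (-3*y) - (0) = -3*y
  ∂Q/∂x - ∂P/∂y = (3*z) - (10*y - 3*z) = -10*y + 6*z.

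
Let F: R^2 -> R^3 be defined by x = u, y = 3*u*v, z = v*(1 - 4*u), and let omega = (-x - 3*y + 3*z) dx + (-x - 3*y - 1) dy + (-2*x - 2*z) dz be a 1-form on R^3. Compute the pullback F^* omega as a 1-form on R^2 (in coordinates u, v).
F^* omega = (-59*u*v^2 - 16*u*v - u + 8*v^2) du + (-59*u^2*v + 5*u^2 + 16*u*v - 5*u - 2*v) dv

Using F^*(f dg) = (f ∘ F) d(g ∘ F), substitute each coordinate x_i by F_i(u, v) in f_i, and replace dx_i by d F_i = (∂F_i/∂u) du + (∂F_i/∂v) dv.
  For the x component: f_1(F) = -21*u*v - u + 3*v; d F_1 = (1) du + (0) dv
  For the y component: f_2(F) = -9*u*v - u - 1; d F_2 = (3*v) du + (3*u) dv
  For the z component: f_3(F) = 8*u*v - 2*u - 2*v; d F_3 = (-4*v) du + (1 - 4*u) dv
Combining and collecting du, dv coefficients:
  coeff of du: -59*u*v^2 - 16*u*v - u + 8*v^2
  coeff of dv: -59*u^2*v + 5*u^2 + 16*u*v - 5*u - 2*v
F^* omega = (-59*u*v^2 - 16*u*v - u + 8*v^2) du + (-59*u^2*v + 5*u^2 + 16*u*v - 5*u - 2*v) dv.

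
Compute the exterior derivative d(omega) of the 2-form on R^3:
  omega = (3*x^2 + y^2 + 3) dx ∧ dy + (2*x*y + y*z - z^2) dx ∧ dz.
d(omega) = (-2*x - z) dx ∧ dy ∧ dz

For a 2-form omega = sum_{i<j} g_{ij} dx_i ∧ dx_j, the exterior derivative is
  d(omega) = sum_{i<j} d(g_{ij}) ∧ dx_i ∧ dx_j = sum_{i<j, k} (∂g_{ij}/∂x_k) dx_k ∧ dx_i ∧ dx_j.
Expand each term, using dx_k ∧ dx_i ∧ dx_j = sgn(permutation) dx_{(a)} ∧ dx_{(b)} ∧ dx_{(c)} with (a < b < c) sorted:
  d(2*x*y + y*z - z^2) includes (∂/∂y)(2*x*y + y*z - z^2) dy = (2*x + z) dy, which multiplied by dx ∧ dz gives (-2*x - z) dx ∧ dy ∧ dz
Collecting like 3-forms: d(omega) = (-2*x - z) dx ∧ dy ∧ dz.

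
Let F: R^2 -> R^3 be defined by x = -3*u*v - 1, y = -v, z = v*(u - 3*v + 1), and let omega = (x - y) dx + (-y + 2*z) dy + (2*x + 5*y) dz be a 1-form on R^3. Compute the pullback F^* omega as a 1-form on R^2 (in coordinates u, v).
F^* omega = (v*(3*u*v - 8*v + 1)) du + (3*u^2*v + 36*u*v^2 - 16*u*v + u + 36*v^2 + 4*v - 2) dv

Using F^*(f dg) = (f ∘ F) d(g ∘ F), substitute each coordinate x_i by F_i(u, v) in f_i, and replace dx_i by d F_i = (∂F_i/∂u) du + (∂F_i/∂v) dv.
  For the x component: f_1(F) = -3*u*v + v - 1; d F_1 = (-3*v) du + (-3*u) dv
  For the y component: f_2(F) = v*(2*u - 6*v + 3); d F_2 = (0) du + (-1) dv
  For the z component: f_3(F) = -6*u*v - 5*v - 2; d F_3 = (v) du + (u - 6*v + 1) dv
Combining and collecting du, dv coefficients:
  coeff of du: v*(3*u*v - 8*v + 1)
  coeff of dv: 3*u^2*v + 36*u*v^2 - 16*u*v + u + 36*v^2 + 4*v - 2
F^* omega = (v*(3*u*v - 8*v + 1)) du + (3*u^2*v + 36*u*v^2 - 16*u*v + u + 36*v^2 + 4*v - 2) dv.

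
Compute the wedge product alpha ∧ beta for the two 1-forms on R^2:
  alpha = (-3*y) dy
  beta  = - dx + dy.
alpha ∧ beta = (-3*y) dx ∧ dy

Distribute the wedge, using dx_i ∧ dx_j = -dx_j ∧ dx_i and dx_i ∧ dx_i = 0. For each pair (i, j) with i < j, the coefficient of dx_i ∧ dx_j in alpha ∧ beta is (alpha_i * beta_j - alpha_j * beta_i). Collecting: alpha ∧ beta = (-3*y) dx ∧ dy.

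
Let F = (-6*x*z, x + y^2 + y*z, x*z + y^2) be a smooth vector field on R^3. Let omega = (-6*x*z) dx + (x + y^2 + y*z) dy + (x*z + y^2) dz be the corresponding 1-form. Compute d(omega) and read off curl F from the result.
d(omega) = (y) dy ∧ dz + (-6*x - z) dz ∧ dx + (1) dx ∧ dy; curl F = (y, -6*x - z, 1)

d omega = sum_{i<j} (∂f_j/∂x_i - ∂f_i/∂x_j) dx_i ∧ dx_j. Under the identification (dy ∧ dz, dz ∧ dx, dx ∧ dy) ↔ (e_x, e_y, e_z), the coefficients are exactly the components of curl F. Compute:
  ∂R/∂y - ∂Q/∂z = (2*y) - (y) = y
  ∂P/∂z - ∂R/∂x = (-6*x) - (z) = -6*x - z
  ∂Q/∂x - ∂P/∂y = (1) - (0) = 1.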